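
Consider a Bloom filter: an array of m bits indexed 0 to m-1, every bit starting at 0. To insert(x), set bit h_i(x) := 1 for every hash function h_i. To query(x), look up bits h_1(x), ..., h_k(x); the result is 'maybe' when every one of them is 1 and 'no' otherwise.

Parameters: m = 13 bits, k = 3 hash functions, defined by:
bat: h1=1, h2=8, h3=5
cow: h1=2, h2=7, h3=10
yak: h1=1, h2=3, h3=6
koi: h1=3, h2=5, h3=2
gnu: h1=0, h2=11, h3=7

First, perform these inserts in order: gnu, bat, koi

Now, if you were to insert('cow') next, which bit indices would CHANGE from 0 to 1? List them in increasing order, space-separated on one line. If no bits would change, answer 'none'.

Start: bits=0000000000000
After insert 'gnu': sets bits 0 7 11 -> bits=1000000100010
After insert 'bat': sets bits 1 5 8 -> bits=1100010110010
After insert 'koi': sets bits 2 3 5 -> bits=1111010110010
insert 'cow' would touch bits 2 7 10; currently bit2=1, bit7=1, bit10=0
Bits that are 0 among those (would change 0->1): 10

Answer: 10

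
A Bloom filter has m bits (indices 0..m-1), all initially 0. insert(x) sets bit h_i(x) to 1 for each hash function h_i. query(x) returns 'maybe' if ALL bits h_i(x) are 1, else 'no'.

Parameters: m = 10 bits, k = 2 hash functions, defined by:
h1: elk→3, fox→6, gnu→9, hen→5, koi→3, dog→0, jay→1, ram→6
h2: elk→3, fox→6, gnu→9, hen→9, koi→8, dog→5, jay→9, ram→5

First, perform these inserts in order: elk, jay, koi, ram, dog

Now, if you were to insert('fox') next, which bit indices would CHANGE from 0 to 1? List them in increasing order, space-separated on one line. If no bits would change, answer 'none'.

Start: bits=0000000000
After insert 'elk': sets bits 3 -> bits=0001000000
After insert 'jay': sets bits 1 9 -> bits=0101000001
After insert 'koi': sets bits 3 8 -> bits=0101000011
After insert 'ram': sets bits 5 6 -> bits=0101011011
After insert 'dog': sets bits 0 5 -> bits=1101011011
insert 'fox' would touch bits 6; currently bit6=1
Bits that are 0 among those (would change 0->1): none

Answer: none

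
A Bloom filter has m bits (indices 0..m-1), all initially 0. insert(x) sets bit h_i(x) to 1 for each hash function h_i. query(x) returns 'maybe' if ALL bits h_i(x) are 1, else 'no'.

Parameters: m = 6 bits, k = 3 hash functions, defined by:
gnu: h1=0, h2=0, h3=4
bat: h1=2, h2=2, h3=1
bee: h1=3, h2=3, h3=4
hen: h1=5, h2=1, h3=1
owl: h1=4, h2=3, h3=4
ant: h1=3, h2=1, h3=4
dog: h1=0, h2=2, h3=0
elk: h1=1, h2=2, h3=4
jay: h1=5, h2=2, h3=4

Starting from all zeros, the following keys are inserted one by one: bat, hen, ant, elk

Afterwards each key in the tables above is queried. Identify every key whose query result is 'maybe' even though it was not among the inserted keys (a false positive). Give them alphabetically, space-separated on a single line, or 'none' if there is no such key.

Start: bits=000000
After insert 'bat': sets bits 1 2 -> bits=011000
After insert 'hen': sets bits 1 5 -> bits=011001
After insert 'ant': sets bits 1 3 4 -> bits=011111
After insert 'elk': sets bits 1 2 4 -> bits=011111
Not inserted: bee dog gnu jay owl — query each against bits=011111:
query bee: checks bit3=1, bit4=1 (all 1) -> maybe => FALSE POSITIVE
query dog: checks bit0=0, bit2=1 (has a 0) -> no => not a false positive
query gnu: checks bit0=0, bit4=1 (has a 0) -> no => not a false positive
query jay: checks bit2=1, bit4=1, bit5=1 (all 1) -> maybe => FALSE POSITIVE
query owl: checks bit3=1, bit4=1 (all 1) -> maybe => FALSE POSITIVE
False positives (alphabetical): bee jay owl

Answer: bee jay owl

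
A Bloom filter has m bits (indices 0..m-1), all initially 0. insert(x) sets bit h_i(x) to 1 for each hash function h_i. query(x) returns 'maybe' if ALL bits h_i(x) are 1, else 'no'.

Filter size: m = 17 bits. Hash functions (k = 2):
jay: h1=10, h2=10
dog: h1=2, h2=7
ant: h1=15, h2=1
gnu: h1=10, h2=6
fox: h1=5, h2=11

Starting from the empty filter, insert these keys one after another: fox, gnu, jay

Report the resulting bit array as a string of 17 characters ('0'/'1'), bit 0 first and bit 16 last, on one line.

Start: bits=00000000000000000
After insert 'fox': sets bits 5 11 -> bits=00000100000100000
After insert 'gnu': sets bits 6 10 -> bits=00000110001100000
After insert 'jay': sets bits 10 -> bits=00000110001100000

Answer: 00000110001100000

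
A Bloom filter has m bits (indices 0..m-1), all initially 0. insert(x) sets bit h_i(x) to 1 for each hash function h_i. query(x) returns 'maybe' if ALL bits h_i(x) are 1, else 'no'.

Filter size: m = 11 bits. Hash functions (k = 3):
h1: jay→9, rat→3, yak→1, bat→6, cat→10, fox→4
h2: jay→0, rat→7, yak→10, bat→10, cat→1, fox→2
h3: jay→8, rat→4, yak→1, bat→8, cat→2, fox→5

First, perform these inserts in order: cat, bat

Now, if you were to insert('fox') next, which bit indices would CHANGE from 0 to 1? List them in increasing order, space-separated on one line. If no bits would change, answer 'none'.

Answer: 4 5

Derivation:
Start: bits=00000000000
After insert 'cat': sets bits 1 2 10 -> bits=01100000001
After insert 'bat': sets bits 6 8 10 -> bits=01100010101
insert 'fox' would touch bits 2 4 5; currently bit2=1, bit4=0, bit5=0
Bits that are 0 among those (would change 0->1): 4 5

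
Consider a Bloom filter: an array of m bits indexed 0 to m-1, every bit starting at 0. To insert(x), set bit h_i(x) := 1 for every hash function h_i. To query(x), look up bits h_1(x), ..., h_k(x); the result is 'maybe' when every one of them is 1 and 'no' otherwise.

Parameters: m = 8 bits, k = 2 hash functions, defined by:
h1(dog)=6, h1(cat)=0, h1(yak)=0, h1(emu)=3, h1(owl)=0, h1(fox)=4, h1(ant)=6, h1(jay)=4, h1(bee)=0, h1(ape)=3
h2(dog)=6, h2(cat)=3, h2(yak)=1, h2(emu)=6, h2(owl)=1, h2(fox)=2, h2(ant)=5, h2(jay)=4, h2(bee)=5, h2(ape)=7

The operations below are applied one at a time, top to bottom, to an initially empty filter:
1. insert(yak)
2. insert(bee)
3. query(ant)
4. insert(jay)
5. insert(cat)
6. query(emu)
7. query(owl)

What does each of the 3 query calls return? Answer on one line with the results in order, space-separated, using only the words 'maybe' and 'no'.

Answer: no no maybe

Derivation:
Start: bits=00000000
Op 1: insert yak -> sets bits 0 1 -> bits=11000000
Op 2: insert bee -> sets bits 0 5 -> bits=11000100
Op 3: query ant -> checks bit5=1, bit6=0 (has a 0) -> no
Op 4: insert jay -> sets bits 4 -> bits=11001100
Op 5: insert cat -> sets bits 0 3 -> bits=11011100
Op 6: query emu -> checks bit3=1, bit6=0 (has a 0) -> no
Op 7: query owl -> checks bit0=1, bit1=1 (all 1) -> maybe
Query results in order: no no maybe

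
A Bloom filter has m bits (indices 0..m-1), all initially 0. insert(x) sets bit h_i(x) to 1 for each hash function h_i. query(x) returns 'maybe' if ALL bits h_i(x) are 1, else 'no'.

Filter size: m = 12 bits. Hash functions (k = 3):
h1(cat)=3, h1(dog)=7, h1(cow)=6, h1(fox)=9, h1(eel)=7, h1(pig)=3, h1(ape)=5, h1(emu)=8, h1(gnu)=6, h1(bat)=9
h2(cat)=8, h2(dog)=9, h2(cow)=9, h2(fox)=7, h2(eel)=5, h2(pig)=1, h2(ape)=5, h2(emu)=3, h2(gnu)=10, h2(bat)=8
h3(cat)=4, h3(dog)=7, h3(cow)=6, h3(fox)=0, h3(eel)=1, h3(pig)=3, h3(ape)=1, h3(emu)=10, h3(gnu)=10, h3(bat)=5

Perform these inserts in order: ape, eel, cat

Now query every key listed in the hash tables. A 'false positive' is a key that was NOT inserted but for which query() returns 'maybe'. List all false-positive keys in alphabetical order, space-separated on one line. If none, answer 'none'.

Answer: pig

Derivation:
Start: bits=000000000000
After insert 'ape': sets bits 1 5 -> bits=010001000000
After insert 'eel': sets bits 1 5 7 -> bits=010001010000
After insert 'cat': sets bits 3 4 8 -> bits=010111011000
Not inserted: bat cow dog emu fox gnu pig — query each against bits=010111011000:
query bat: checks bit5=1, bit8=1, bit9=0 (has a 0) -> no => not a false positive
query cow: checks bit6=0, bit9=0 (has a 0) -> no => not a false positive
query dog: checks bit7=1, bit9=0 (has a 0) -> no => not a false positive
query emu: checks bit3=1, bit8=1, bit10=0 (has a 0) -> no => not a false positive
query fox: checks bit0=0, bit7=1, bit9=0 (has a 0) -> no => not a false positive
query gnu: checks bit6=0, bit10=0 (has a 0) -> no => not a false positive
query pig: checks bit1=1, bit3=1 (all 1) -> maybe => FALSE POSITIVE
False positives (alphabetical): pig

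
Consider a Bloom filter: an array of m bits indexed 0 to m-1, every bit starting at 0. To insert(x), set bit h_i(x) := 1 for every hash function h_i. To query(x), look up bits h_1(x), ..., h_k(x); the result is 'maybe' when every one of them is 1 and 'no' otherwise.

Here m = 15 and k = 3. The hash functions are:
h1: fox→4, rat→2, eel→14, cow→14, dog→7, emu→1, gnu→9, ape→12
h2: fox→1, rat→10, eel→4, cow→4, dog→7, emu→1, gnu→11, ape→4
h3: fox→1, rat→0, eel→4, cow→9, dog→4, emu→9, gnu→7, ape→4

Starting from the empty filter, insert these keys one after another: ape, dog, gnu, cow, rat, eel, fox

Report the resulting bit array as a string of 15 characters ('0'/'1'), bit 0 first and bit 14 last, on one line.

Start: bits=000000000000000
After insert 'ape': sets bits 4 12 -> bits=000010000000100
After insert 'dog': sets bits 4 7 -> bits=000010010000100
After insert 'gnu': sets bits 7 9 11 -> bits=000010010101100
After insert 'cow': sets bits 4 9 14 -> bits=000010010101101
After insert 'rat': sets bits 0 2 10 -> bits=101010010111101
After insert 'eel': sets bits 4 14 -> bits=101010010111101
After insert 'fox': sets bits 1 4 -> bits=111010010111101

Answer: 111010010111101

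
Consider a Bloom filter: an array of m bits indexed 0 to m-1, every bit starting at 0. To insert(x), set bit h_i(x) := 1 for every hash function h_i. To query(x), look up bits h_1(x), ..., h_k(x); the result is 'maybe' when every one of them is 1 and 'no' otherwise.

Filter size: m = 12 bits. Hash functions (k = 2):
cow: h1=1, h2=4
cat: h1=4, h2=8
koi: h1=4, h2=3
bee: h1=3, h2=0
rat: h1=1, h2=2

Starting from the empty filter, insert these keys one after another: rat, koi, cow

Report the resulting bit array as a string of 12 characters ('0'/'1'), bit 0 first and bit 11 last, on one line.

Answer: 011110000000

Derivation:
Start: bits=000000000000
After insert 'rat': sets bits 1 2 -> bits=011000000000
After insert 'koi': sets bits 3 4 -> bits=011110000000
After insert 'cow': sets bits 1 4 -> bits=011110000000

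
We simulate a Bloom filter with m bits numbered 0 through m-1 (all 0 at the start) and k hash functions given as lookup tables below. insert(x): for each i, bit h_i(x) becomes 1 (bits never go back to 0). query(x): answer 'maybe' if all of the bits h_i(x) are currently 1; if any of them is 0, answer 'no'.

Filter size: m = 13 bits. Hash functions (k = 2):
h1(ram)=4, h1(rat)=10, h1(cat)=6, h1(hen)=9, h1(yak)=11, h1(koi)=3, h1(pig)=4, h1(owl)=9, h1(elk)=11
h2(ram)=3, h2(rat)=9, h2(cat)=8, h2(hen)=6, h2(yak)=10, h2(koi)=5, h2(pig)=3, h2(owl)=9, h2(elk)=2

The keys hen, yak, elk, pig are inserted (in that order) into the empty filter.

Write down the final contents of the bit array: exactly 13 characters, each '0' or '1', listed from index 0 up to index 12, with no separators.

Answer: 0011101001110

Derivation:
Start: bits=0000000000000
After insert 'hen': sets bits 6 9 -> bits=0000001001000
After insert 'yak': sets bits 10 11 -> bits=0000001001110
After insert 'elk': sets bits 2 11 -> bits=0010001001110
After insert 'pig': sets bits 3 4 -> bits=0011101001110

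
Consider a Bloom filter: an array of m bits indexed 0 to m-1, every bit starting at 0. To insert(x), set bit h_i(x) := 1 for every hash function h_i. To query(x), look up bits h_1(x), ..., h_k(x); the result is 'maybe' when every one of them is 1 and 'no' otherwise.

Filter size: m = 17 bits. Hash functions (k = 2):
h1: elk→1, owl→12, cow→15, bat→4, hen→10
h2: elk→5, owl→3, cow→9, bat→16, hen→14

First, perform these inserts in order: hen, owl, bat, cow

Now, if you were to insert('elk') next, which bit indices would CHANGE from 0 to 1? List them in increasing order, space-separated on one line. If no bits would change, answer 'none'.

Start: bits=00000000000000000
After insert 'hen': sets bits 10 14 -> bits=00000000001000100
After insert 'owl': sets bits 3 12 -> bits=00010000001010100
After insert 'bat': sets bits 4 16 -> bits=00011000001010101
After insert 'cow': sets bits 9 15 -> bits=00011000011010111
insert 'elk' would touch bits 1 5; currently bit1=0, bit5=0
Bits that are 0 among those (would change 0->1): 1 5

Answer: 1 5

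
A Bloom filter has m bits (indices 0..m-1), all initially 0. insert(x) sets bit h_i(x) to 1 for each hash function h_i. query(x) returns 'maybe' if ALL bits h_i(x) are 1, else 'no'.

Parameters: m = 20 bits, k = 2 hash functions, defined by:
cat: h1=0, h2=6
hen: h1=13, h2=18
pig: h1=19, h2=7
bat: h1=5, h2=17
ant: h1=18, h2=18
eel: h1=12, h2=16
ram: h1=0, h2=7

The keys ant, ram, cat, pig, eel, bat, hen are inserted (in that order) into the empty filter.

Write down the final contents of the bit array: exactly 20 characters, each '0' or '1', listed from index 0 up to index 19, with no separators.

Start: bits=00000000000000000000
After insert 'ant': sets bits 18 -> bits=00000000000000000010
After insert 'ram': sets bits 0 7 -> bits=10000001000000000010
After insert 'cat': sets bits 0 6 -> bits=10000011000000000010
After insert 'pig': sets bits 7 19 -> bits=10000011000000000011
After insert 'eel': sets bits 12 16 -> bits=10000011000010001011
After insert 'bat': sets bits 5 17 -> bits=10000111000010001111
After insert 'hen': sets bits 13 18 -> bits=10000111000011001111

Answer: 10000111000011001111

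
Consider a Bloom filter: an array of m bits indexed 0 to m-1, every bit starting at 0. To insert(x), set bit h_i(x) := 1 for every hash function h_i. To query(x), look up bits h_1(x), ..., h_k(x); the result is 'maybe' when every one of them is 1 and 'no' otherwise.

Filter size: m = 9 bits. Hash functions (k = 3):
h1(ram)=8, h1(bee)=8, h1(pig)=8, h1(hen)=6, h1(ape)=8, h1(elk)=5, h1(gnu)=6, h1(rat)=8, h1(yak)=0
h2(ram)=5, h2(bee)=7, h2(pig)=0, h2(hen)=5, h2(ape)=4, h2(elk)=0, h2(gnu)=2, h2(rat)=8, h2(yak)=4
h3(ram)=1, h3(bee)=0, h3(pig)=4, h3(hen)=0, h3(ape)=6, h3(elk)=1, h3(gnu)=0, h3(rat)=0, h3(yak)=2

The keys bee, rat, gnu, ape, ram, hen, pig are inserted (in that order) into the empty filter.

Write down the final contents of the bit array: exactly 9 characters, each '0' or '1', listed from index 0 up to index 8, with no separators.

Start: bits=000000000
After insert 'bee': sets bits 0 7 8 -> bits=100000011
After insert 'rat': sets bits 0 8 -> bits=100000011
After insert 'gnu': sets bits 0 2 6 -> bits=101000111
After insert 'ape': sets bits 4 6 8 -> bits=101010111
After insert 'ram': sets bits 1 5 8 -> bits=111011111
After insert 'hen': sets bits 0 5 6 -> bits=111011111
After insert 'pig': sets bits 0 4 8 -> bits=111011111

Answer: 111011111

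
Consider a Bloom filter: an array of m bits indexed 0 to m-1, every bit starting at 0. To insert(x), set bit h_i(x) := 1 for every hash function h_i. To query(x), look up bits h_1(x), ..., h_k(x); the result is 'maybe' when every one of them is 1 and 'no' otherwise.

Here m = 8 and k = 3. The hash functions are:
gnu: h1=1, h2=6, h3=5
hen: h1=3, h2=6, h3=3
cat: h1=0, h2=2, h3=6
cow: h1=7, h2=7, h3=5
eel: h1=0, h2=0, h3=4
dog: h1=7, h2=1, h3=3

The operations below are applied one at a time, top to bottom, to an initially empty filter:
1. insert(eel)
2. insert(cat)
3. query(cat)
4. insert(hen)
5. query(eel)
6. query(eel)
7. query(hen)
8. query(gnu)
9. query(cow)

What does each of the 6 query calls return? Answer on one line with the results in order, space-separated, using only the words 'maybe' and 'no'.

Answer: maybe maybe maybe maybe no no

Derivation:
Start: bits=00000000
Op 1: insert eel -> sets bits 0 4 -> bits=10001000
Op 2: insert cat -> sets bits 0 2 6 -> bits=10101010
Op 3: query cat -> checks bit0=1, bit2=1, bit6=1 (all 1) -> maybe
Op 4: insert hen -> sets bits 3 6 -> bits=10111010
Op 5: query eel -> checks bit0=1, bit4=1 (all 1) -> maybe
Op 6: query eel -> checks bit0=1, bit4=1 (all 1) -> maybe
Op 7: query hen -> checks bit3=1, bit6=1 (all 1) -> maybe
Op 8: query gnu -> checks bit1=0, bit5=0, bit6=1 (has a 0) -> no
Op 9: query cow -> checks bit5=0, bit7=0 (has a 0) -> no
Query results in order: maybe maybe maybe maybe no no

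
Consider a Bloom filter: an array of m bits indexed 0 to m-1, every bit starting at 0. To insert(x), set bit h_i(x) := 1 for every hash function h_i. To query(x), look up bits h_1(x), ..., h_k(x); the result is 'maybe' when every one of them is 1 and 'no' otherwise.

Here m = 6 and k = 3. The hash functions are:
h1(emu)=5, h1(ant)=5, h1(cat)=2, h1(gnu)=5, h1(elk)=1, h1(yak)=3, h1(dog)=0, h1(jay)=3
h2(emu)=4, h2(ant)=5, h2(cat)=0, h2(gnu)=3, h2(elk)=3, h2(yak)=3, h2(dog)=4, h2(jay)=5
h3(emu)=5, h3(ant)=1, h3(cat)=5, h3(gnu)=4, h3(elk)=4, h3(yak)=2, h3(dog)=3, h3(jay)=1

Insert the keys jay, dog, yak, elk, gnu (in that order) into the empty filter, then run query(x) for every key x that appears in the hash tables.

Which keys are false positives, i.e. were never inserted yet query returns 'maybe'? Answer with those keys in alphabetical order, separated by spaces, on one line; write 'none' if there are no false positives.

Start: bits=000000
After insert 'jay': sets bits 1 3 5 -> bits=010101
After insert 'dog': sets bits 0 3 4 -> bits=110111
After insert 'yak': sets bits 2 3 -> bits=111111
After insert 'elk': sets bits 1 3 4 -> bits=111111
After insert 'gnu': sets bits 3 4 5 -> bits=111111
Not inserted: ant cat emu — query each against bits=111111:
query ant: checks bit1=1, bit5=1 (all 1) -> maybe => FALSE POSITIVE
query cat: checks bit0=1, bit2=1, bit5=1 (all 1) -> maybe => FALSE POSITIVE
query emu: checks bit4=1, bit5=1 (all 1) -> maybe => FALSE POSITIVE
False positives (alphabetical): ant cat emu

Answer: ant cat emu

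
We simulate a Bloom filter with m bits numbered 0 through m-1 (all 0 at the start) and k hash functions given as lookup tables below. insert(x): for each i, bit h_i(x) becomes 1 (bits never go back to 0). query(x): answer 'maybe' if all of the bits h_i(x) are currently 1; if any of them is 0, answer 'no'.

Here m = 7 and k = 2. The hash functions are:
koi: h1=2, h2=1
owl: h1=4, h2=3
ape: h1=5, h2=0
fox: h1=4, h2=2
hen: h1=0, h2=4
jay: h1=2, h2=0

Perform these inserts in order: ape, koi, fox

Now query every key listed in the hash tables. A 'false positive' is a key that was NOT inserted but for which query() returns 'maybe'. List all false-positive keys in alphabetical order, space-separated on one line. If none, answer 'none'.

Answer: hen jay

Derivation:
Start: bits=0000000
After insert 'ape': sets bits 0 5 -> bits=1000010
After insert 'koi': sets bits 1 2 -> bits=1110010
After insert 'fox': sets bits 2 4 -> bits=1110110
Not inserted: hen jay owl — query each against bits=1110110:
query hen: checks bit0=1, bit4=1 (all 1) -> maybe => FALSE POSITIVE
query jay: checks bit0=1, bit2=1 (all 1) -> maybe => FALSE POSITIVE
query owl: checks bit3=0, bit4=1 (has a 0) -> no => not a false positive
False positives (alphabetical): hen jay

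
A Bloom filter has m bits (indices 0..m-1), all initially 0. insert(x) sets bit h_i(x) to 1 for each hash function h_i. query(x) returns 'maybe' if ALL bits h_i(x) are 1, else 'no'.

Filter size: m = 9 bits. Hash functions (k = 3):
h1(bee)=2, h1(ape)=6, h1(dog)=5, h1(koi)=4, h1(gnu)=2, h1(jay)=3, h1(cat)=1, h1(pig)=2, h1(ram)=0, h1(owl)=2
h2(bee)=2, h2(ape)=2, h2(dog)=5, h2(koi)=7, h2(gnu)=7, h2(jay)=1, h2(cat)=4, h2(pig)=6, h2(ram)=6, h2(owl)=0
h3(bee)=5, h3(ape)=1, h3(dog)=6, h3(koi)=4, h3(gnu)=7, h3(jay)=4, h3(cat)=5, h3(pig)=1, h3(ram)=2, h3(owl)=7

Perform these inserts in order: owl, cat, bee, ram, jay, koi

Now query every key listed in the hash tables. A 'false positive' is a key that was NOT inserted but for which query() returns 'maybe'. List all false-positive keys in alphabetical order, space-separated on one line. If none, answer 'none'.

Answer: ape dog gnu pig

Derivation:
Start: bits=000000000
After insert 'owl': sets bits 0 2 7 -> bits=101000010
After insert 'cat': sets bits 1 4 5 -> bits=111011010
After insert 'bee': sets bits 2 5 -> bits=111011010
After insert 'ram': sets bits 0 2 6 -> bits=111011110
After insert 'jay': sets bits 1 3 4 -> bits=111111110
After insert 'koi': sets bits 4 7 -> bits=111111110
Not inserted: ape dog gnu pig — query each against bits=111111110:
query ape: checks bit1=1, bit2=1, bit6=1 (all 1) -> maybe => FALSE POSITIVE
query dog: checks bit5=1, bit6=1 (all 1) -> maybe => FALSE POSITIVE
query gnu: checks bit2=1, bit7=1 (all 1) -> maybe => FALSE POSITIVE
query pig: checks bit1=1, bit2=1, bit6=1 (all 1) -> maybe => FALSE POSITIVE
False positives (alphabetical): ape dog gnu pig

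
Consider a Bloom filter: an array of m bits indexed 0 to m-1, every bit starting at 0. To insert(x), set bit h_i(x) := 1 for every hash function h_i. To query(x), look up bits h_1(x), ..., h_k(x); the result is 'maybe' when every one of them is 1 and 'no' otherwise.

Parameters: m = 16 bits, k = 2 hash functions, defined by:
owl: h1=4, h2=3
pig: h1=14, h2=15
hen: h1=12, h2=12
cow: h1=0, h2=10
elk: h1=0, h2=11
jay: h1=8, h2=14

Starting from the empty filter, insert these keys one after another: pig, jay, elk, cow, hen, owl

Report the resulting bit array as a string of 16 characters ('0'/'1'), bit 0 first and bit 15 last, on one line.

Answer: 1001100010111011

Derivation:
Start: bits=0000000000000000
After insert 'pig': sets bits 14 15 -> bits=0000000000000011
After insert 'jay': sets bits 8 14 -> bits=0000000010000011
After insert 'elk': sets bits 0 11 -> bits=1000000010010011
After insert 'cow': sets bits 0 10 -> bits=1000000010110011
After insert 'hen': sets bits 12 -> bits=1000000010111011
After insert 'owl': sets bits 3 4 -> bits=1001100010111011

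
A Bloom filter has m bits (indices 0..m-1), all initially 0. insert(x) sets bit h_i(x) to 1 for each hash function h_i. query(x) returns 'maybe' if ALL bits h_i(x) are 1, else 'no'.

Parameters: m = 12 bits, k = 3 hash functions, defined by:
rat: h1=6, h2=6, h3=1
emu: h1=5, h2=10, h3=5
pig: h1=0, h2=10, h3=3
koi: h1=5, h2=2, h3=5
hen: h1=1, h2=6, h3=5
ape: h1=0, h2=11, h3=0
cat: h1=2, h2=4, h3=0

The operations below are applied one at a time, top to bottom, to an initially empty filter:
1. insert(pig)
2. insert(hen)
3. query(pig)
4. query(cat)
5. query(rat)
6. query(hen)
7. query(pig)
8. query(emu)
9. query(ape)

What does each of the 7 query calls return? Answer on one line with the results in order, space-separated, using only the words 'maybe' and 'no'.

Start: bits=000000000000
Op 1: insert pig -> sets bits 0 3 10 -> bits=100100000010
Op 2: insert hen -> sets bits 1 5 6 -> bits=110101100010
Op 3: query pig -> checks bit0=1, bit3=1, bit10=1 (all 1) -> maybe
Op 4: query cat -> checks bit0=1, bit2=0, bit4=0 (has a 0) -> no
Op 5: query rat -> checks bit1=1, bit6=1 (all 1) -> maybe
Op 6: query hen -> checks bit1=1, bit5=1, bit6=1 (all 1) -> maybe
Op 7: query pig -> checks bit0=1, bit3=1, bit10=1 (all 1) -> maybe
Op 8: query emu -> checks bit5=1, bit10=1 (all 1) -> maybe
Op 9: query ape -> checks bit0=1, bit11=0 (has a 0) -> no
Query results in order: maybe no maybe maybe maybe maybe no

Answer: maybe no maybe maybe maybe maybe no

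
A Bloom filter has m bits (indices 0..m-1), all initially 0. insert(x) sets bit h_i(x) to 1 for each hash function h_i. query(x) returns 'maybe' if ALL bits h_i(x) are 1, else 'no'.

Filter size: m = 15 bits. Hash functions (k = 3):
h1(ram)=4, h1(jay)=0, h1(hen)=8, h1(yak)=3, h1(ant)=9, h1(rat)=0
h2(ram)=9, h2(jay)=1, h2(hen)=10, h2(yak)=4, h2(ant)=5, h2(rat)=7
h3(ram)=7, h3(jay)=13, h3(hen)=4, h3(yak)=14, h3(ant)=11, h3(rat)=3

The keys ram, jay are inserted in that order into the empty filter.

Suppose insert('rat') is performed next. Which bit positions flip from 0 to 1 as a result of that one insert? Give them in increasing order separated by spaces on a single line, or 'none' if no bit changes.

Start: bits=000000000000000
After insert 'ram': sets bits 4 7 9 -> bits=000010010100000
After insert 'jay': sets bits 0 1 13 -> bits=110010010100010
insert 'rat' would touch bits 0 3 7; currently bit0=1, bit3=0, bit7=1
Bits that are 0 among those (would change 0->1): 3

Answer: 3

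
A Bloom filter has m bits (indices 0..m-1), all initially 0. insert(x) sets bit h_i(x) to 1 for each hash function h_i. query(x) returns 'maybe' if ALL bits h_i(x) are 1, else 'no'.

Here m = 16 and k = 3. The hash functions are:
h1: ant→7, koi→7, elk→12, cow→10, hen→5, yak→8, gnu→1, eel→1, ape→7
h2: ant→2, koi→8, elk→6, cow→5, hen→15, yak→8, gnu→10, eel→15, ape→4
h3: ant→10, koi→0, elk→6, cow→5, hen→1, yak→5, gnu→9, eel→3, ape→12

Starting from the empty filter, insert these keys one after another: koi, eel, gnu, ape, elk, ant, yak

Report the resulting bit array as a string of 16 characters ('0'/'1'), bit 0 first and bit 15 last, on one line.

Start: bits=0000000000000000
After insert 'koi': sets bits 0 7 8 -> bits=1000000110000000
After insert 'eel': sets bits 1 3 15 -> bits=1101000110000001
After insert 'gnu': sets bits 1 9 10 -> bits=1101000111100001
After insert 'ape': sets bits 4 7 12 -> bits=1101100111101001
After insert 'elk': sets bits 6 12 -> bits=1101101111101001
After insert 'ant': sets bits 2 7 10 -> bits=1111101111101001
After insert 'yak': sets bits 5 8 -> bits=1111111111101001

Answer: 1111111111101001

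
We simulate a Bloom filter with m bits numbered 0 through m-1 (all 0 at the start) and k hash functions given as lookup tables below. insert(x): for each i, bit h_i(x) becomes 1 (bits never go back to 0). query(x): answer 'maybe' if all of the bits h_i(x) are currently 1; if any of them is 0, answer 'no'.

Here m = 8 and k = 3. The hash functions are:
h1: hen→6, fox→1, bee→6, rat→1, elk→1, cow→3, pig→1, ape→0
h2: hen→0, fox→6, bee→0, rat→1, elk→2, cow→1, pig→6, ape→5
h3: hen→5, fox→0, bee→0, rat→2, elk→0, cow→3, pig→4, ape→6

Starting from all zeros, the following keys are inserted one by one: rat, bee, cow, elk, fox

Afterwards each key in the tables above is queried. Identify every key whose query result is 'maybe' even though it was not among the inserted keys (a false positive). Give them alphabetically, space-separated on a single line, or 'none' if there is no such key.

Answer: none

Derivation:
Start: bits=00000000
After insert 'rat': sets bits 1 2 -> bits=01100000
After insert 'bee': sets bits 0 6 -> bits=11100010
After insert 'cow': sets bits 1 3 -> bits=11110010
After insert 'elk': sets bits 0 1 2 -> bits=11110010
After insert 'fox': sets bits 0 1 6 -> bits=11110010
Not inserted: ape hen pig — query each against bits=11110010:
query ape: checks bit0=1, bit5=0, bit6=1 (has a 0) -> no => not a false positive
query hen: checks bit0=1, bit5=0, bit6=1 (has a 0) -> no => not a false positive
query pig: checks bit1=1, bit4=0, bit6=1 (has a 0) -> no => not a false positive
False positives (alphabetical): none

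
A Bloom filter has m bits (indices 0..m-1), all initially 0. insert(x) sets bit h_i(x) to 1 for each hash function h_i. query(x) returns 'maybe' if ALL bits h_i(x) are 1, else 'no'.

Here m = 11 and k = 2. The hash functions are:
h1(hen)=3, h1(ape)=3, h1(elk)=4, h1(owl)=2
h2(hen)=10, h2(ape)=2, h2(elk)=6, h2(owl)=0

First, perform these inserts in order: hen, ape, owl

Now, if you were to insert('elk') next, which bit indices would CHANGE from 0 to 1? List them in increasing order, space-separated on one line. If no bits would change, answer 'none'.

Start: bits=00000000000
After insert 'hen': sets bits 3 10 -> bits=00010000001
After insert 'ape': sets bits 2 3 -> bits=00110000001
After insert 'owl': sets bits 0 2 -> bits=10110000001
insert 'elk' would touch bits 4 6; currently bit4=0, bit6=0
Bits that are 0 among those (would change 0->1): 4 6

Answer: 4 6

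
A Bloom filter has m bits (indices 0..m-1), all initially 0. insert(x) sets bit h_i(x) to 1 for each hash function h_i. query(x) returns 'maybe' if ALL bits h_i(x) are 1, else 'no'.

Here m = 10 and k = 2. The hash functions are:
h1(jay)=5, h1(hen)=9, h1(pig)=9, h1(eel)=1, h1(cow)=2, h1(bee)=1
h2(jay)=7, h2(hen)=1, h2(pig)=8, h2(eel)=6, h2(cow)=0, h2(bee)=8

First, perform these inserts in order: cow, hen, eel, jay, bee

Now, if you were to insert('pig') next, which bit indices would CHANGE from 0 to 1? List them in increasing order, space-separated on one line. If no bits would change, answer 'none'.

Start: bits=0000000000
After insert 'cow': sets bits 0 2 -> bits=1010000000
After insert 'hen': sets bits 1 9 -> bits=1110000001
After insert 'eel': sets bits 1 6 -> bits=1110001001
After insert 'jay': sets bits 5 7 -> bits=1110011101
After insert 'bee': sets bits 1 8 -> bits=1110011111
insert 'pig' would touch bits 8 9; currently bit8=1, bit9=1
Bits that are 0 among those (would change 0->1): none

Answer: none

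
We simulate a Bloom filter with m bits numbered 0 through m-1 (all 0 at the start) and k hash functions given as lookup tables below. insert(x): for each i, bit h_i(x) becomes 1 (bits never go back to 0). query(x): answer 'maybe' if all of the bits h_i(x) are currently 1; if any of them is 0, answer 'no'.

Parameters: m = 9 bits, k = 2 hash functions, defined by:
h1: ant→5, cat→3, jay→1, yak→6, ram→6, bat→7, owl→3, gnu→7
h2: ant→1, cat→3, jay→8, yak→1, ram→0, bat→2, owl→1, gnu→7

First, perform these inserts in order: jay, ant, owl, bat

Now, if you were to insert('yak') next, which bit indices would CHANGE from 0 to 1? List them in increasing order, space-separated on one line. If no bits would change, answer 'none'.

Start: bits=000000000
After insert 'jay': sets bits 1 8 -> bits=010000001
After insert 'ant': sets bits 1 5 -> bits=010001001
After insert 'owl': sets bits 1 3 -> bits=010101001
After insert 'bat': sets bits 2 7 -> bits=011101011
insert 'yak' would touch bits 1 6; currently bit1=1, bit6=0
Bits that are 0 among those (would change 0->1): 6

Answer: 6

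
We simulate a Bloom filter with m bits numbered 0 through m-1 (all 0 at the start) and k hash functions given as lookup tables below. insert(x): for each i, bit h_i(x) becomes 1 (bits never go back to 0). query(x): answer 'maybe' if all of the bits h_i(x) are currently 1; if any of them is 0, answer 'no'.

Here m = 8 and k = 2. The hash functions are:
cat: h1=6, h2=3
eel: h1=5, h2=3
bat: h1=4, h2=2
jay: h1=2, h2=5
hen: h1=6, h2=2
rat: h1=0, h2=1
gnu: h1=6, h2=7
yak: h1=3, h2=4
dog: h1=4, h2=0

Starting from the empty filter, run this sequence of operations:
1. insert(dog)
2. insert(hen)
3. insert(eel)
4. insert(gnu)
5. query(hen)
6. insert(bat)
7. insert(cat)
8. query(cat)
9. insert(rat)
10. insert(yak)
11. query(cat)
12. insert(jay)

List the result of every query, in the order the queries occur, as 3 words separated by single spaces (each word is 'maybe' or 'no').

Answer: maybe maybe maybe

Derivation:
Start: bits=00000000
Op 1: insert dog -> sets bits 0 4 -> bits=10001000
Op 2: insert hen -> sets bits 2 6 -> bits=10101010
Op 3: insert eel -> sets bits 3 5 -> bits=10111110
Op 4: insert gnu -> sets bits 6 7 -> bits=10111111
Op 5: query hen -> checks bit2=1, bit6=1 (all 1) -> maybe
Op 6: insert bat -> sets bits 2 4 -> bits=10111111
Op 7: insert cat -> sets bits 3 6 -> bits=10111111
Op 8: query cat -> checks bit3=1, bit6=1 (all 1) -> maybe
Op 9: insert rat -> sets bits 0 1 -> bits=11111111
Op 10: insert yak -> sets bits 3 4 -> bits=11111111
Op 11: query cat -> checks bit3=1, bit6=1 (all 1) -> maybe
Op 12: insert jay -> sets bits 2 5 -> bits=11111111
Query results in order: maybe maybe maybe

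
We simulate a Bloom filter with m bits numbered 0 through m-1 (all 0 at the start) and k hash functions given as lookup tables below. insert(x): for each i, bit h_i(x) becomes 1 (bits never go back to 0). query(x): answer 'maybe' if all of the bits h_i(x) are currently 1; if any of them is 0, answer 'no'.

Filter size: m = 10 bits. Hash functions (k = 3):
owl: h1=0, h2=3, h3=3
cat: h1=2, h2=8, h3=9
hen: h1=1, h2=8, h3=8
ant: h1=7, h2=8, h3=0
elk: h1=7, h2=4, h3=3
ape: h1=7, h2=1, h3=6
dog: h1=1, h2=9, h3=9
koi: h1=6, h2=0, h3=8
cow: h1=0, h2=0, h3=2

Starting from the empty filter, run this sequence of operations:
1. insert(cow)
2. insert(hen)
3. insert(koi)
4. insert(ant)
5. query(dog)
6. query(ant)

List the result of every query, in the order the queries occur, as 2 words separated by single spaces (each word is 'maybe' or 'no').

Start: bits=0000000000
Op 1: insert cow -> sets bits 0 2 -> bits=1010000000
Op 2: insert hen -> sets bits 1 8 -> bits=1110000010
Op 3: insert koi -> sets bits 0 6 8 -> bits=1110001010
Op 4: insert ant -> sets bits 0 7 8 -> bits=1110001110
Op 5: query dog -> checks bit1=1, bit9=0 (has a 0) -> no
Op 6: query ant -> checks bit0=1, bit7=1, bit8=1 (all 1) -> maybe
Query results in order: no maybe

Answer: no maybe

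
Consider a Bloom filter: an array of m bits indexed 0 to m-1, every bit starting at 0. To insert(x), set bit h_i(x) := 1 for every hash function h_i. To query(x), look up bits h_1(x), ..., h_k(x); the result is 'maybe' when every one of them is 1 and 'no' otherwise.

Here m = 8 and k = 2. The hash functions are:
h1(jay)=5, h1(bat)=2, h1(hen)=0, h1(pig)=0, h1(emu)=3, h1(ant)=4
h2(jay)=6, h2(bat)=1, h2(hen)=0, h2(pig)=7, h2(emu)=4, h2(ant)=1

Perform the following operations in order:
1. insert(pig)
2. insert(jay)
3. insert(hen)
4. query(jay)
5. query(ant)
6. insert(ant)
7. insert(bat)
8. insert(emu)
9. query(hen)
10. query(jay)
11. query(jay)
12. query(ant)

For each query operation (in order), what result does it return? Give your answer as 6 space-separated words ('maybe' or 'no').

Start: bits=00000000
Op 1: insert pig -> sets bits 0 7 -> bits=10000001
Op 2: insert jay -> sets bits 5 6 -> bits=10000111
Op 3: insert hen -> sets bits 0 -> bits=10000111
Op 4: query jay -> checks bit5=1, bit6=1 (all 1) -> maybe
Op 5: query ant -> checks bit1=0, bit4=0 (has a 0) -> no
Op 6: insert ant -> sets bits 1 4 -> bits=11001111
Op 7: insert bat -> sets bits 1 2 -> bits=11101111
Op 8: insert emu -> sets bits 3 4 -> bits=11111111
Op 9: query hen -> checks bit0=1 (all 1) -> maybe
Op 10: query jay -> checks bit5=1, bit6=1 (all 1) -> maybe
Op 11: query jay -> checks bit5=1, bit6=1 (all 1) -> maybe
Op 12: query ant -> checks bit1=1, bit4=1 (all 1) -> maybe
Query results in order: maybe no maybe maybe maybe maybe

Answer: maybe no maybe maybe maybe maybe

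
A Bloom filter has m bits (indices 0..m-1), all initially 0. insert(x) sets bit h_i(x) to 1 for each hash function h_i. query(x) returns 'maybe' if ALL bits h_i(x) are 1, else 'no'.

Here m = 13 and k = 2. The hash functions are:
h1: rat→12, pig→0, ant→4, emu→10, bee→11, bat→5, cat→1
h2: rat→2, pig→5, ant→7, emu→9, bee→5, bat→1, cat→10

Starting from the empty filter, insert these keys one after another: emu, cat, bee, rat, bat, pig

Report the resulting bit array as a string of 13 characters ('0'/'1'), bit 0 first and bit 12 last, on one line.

Answer: 1110010001111

Derivation:
Start: bits=0000000000000
After insert 'emu': sets bits 9 10 -> bits=0000000001100
After insert 'cat': sets bits 1 10 -> bits=0100000001100
After insert 'bee': sets bits 5 11 -> bits=0100010001110
After insert 'rat': sets bits 2 12 -> bits=0110010001111
After insert 'bat': sets bits 1 5 -> bits=0110010001111
After insert 'pig': sets bits 0 5 -> bits=1110010001111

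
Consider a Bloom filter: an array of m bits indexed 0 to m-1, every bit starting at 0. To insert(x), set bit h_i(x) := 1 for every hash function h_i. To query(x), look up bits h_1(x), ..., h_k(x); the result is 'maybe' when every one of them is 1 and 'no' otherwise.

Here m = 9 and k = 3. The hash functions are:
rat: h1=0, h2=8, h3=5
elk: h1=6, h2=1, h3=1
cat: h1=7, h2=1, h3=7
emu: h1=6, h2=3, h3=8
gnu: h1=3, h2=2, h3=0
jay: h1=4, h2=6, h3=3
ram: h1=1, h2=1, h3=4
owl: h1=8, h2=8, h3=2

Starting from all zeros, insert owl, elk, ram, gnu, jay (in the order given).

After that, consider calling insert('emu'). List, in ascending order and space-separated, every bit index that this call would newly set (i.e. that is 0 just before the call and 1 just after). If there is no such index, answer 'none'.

Start: bits=000000000
After insert 'owl': sets bits 2 8 -> bits=001000001
After insert 'elk': sets bits 1 6 -> bits=011000101
After insert 'ram': sets bits 1 4 -> bits=011010101
After insert 'gnu': sets bits 0 2 3 -> bits=111110101
After insert 'jay': sets bits 3 4 6 -> bits=111110101
insert 'emu' would touch bits 3 6 8; currently bit3=1, bit6=1, bit8=1
Bits that are 0 among those (would change 0->1): none

Answer: none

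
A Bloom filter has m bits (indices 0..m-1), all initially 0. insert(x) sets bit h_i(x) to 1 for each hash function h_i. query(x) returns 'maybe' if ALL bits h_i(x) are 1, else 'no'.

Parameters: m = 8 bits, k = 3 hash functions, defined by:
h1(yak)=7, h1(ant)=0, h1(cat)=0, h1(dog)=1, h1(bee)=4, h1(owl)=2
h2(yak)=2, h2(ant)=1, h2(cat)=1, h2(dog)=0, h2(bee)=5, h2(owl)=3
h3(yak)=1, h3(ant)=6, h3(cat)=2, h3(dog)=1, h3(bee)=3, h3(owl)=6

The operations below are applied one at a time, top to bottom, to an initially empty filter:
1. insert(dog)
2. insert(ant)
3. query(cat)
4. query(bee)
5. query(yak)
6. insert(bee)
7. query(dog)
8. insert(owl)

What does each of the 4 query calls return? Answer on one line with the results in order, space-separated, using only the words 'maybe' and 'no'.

Answer: no no no maybe

Derivation:
Start: bits=00000000
Op 1: insert dog -> sets bits 0 1 -> bits=11000000
Op 2: insert ant -> sets bits 0 1 6 -> bits=11000010
Op 3: query cat -> checks bit0=1, bit1=1, bit2=0 (has a 0) -> no
Op 4: query bee -> checks bit3=0, bit4=0, bit5=0 (has a 0) -> no
Op 5: query yak -> checks bit1=1, bit2=0, bit7=0 (has a 0) -> no
Op 6: insert bee -> sets bits 3 4 5 -> bits=11011110
Op 7: query dog -> checks bit0=1, bit1=1 (all 1) -> maybe
Op 8: insert owl -> sets bits 2 3 6 -> bits=11111110
Query results in order: no no no maybe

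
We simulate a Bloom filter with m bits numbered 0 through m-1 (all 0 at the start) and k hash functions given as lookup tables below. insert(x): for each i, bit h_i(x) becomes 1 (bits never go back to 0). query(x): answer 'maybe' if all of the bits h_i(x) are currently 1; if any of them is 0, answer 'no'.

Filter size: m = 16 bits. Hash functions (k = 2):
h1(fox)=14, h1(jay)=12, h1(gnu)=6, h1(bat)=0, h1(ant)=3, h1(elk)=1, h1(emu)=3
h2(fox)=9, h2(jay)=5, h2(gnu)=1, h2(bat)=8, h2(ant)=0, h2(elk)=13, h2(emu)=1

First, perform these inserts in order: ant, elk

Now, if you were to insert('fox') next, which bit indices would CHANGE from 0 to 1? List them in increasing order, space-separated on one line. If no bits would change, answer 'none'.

Start: bits=0000000000000000
After insert 'ant': sets bits 0 3 -> bits=1001000000000000
After insert 'elk': sets bits 1 13 -> bits=1101000000000100
insert 'fox' would touch bits 9 14; currently bit9=0, bit14=0
Bits that are 0 among those (would change 0->1): 9 14

Answer: 9 14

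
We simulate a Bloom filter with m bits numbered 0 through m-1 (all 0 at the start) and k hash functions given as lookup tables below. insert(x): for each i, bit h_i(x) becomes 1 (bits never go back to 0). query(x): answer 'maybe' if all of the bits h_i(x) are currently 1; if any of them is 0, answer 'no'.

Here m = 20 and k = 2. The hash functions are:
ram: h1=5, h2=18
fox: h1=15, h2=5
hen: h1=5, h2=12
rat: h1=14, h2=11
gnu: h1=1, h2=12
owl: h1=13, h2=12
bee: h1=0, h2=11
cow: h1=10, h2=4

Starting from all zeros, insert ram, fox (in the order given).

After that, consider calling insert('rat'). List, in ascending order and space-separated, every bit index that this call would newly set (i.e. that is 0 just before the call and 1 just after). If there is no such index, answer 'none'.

Start: bits=00000000000000000000
After insert 'ram': sets bits 5 18 -> bits=00000100000000000010
After insert 'fox': sets bits 5 15 -> bits=00000100000000010010
insert 'rat' would touch bits 11 14; currently bit11=0, bit14=0
Bits that are 0 among those (would change 0->1): 11 14

Answer: 11 14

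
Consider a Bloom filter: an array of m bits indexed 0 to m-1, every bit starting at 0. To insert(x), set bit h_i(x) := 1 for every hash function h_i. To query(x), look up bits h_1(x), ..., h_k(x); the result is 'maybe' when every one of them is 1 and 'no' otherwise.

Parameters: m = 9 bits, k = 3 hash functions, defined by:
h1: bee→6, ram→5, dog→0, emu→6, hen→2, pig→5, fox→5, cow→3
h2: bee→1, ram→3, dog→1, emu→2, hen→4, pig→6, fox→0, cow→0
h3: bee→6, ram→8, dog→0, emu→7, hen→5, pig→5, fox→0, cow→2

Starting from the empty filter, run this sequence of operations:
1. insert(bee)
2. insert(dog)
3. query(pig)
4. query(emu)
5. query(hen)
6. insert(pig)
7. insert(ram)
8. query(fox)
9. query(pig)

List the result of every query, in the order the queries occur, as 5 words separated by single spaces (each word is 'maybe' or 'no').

Start: bits=000000000
Op 1: insert bee -> sets bits 1 6 -> bits=010000100
Op 2: insert dog -> sets bits 0 1 -> bits=110000100
Op 3: query pig -> checks bit5=0, bit6=1 (has a 0) -> no
Op 4: query emu -> checks bit2=0, bit6=1, bit7=0 (has a 0) -> no
Op 5: query hen -> checks bit2=0, bit4=0, bit5=0 (has a 0) -> no
Op 6: insert pig -> sets bits 5 6 -> bits=110001100
Op 7: insert ram -> sets bits 3 5 8 -> bits=110101101
Op 8: query fox -> checks bit0=1, bit5=1 (all 1) -> maybe
Op 9: query pig -> checks bit5=1, bit6=1 (all 1) -> maybe
Query results in order: no no no maybe maybe

Answer: no no no maybe maybe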